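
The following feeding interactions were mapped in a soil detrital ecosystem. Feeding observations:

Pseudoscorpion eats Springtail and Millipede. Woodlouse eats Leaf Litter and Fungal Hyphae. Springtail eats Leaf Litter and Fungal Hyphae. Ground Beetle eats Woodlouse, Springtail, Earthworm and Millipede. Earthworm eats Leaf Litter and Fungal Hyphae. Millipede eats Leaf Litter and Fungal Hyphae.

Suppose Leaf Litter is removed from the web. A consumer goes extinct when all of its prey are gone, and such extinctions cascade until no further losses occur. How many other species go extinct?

0

Remove Leaf Litter.
Every predator of it retains at least one other prey: Springtail still has Fungal Hyphae; Millipede still has Fungal Hyphae; Woodlouse still has Fungal Hyphae; Earthworm still has Fungal Hyphae.
No consumer loses all prey, so no secondary extinctions occur.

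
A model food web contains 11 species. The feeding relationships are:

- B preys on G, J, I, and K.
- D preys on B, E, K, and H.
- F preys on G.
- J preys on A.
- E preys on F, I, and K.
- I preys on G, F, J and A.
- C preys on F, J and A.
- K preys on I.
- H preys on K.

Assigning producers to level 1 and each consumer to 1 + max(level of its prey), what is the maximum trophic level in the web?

6

Producers (level 1): A, G.
G → F → I → K → E → D gives D level 6.
No species has a prey at level 6, so no species reaches level 7.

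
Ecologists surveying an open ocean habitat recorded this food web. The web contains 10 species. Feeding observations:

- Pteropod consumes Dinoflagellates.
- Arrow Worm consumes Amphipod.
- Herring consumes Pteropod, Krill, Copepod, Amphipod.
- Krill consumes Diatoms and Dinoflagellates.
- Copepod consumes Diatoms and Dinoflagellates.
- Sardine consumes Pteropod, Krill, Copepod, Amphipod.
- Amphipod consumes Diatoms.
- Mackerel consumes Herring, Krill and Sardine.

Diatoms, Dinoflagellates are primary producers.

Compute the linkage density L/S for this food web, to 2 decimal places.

There are L = 18 links among S = 10 species.
L/S = 18/10 = 1.8000 ≈ 1.80.

L/S = 1.80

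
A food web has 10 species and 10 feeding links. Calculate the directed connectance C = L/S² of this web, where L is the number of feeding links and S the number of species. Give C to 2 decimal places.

C = 0.10

The web has S = 10 species and L = 10 feeding links.
C = L / S² = 10 / 100 = 0.1000 ≈ 0.10.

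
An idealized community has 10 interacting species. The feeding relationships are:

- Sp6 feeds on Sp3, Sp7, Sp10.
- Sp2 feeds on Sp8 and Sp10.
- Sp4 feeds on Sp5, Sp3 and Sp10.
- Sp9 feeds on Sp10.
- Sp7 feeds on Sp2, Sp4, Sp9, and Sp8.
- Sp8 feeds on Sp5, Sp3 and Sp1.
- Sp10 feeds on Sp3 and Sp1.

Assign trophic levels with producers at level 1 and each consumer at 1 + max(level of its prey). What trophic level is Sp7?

Sp3 is a producer → level 1.
Sp10 eats Sp3 (level 1); other prey at levels: Sp1 1 → level 2.
Sp4 eats Sp10 (level 2); other prey at levels: Sp3 1, Sp5 1 → level 3.
Sp7 eats Sp4 (level 3); other prey at levels: Sp8 2, Sp2 3, Sp9 3 → level 4.

Trophic level 4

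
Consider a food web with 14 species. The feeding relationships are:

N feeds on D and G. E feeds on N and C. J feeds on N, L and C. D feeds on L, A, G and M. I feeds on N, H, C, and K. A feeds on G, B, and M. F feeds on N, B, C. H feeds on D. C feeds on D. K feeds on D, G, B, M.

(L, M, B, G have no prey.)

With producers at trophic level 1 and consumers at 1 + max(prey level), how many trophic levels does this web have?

Producers (level 1): L, M, B, G.
M → A → D → C → F gives F level 5.
No species has a prey at level 5, so no species reaches level 6.

5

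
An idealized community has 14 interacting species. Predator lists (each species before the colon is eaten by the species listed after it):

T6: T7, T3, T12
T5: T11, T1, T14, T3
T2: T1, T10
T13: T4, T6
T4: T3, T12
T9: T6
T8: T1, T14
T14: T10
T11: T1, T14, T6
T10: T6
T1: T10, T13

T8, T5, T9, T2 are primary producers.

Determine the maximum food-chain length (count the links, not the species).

One longest chain: T5 → T11 → T1 → T13 → T6 → T7.
It has 6 species and 5 links.

5 links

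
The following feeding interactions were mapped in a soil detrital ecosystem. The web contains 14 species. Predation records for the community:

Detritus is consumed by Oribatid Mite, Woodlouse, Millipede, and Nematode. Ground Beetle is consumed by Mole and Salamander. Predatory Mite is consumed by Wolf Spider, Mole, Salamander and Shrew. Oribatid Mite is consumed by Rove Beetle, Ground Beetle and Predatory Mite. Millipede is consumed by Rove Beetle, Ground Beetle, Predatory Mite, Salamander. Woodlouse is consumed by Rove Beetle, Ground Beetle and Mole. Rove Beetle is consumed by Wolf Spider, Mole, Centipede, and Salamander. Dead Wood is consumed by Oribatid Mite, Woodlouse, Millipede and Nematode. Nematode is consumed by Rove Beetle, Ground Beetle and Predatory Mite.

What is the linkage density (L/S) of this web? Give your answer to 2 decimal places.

L/S = 2.21

There are L = 31 links among S = 14 species.
L/S = 31/14 = 2.2143 ≈ 2.21.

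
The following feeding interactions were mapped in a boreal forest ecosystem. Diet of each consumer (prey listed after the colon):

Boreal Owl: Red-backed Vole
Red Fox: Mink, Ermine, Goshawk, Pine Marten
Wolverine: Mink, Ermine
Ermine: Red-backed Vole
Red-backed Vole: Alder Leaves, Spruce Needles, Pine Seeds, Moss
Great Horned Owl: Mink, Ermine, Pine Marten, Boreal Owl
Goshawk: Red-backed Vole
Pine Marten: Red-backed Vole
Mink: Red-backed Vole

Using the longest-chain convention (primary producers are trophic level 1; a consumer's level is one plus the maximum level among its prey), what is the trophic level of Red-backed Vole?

Alder Leaves is a producer → level 1.
Red-backed Vole eats Alder Leaves (level 1); other prey at levels: Spruce Needles 1, Pine Seeds 1, Moss 1 → level 2.

Trophic level 2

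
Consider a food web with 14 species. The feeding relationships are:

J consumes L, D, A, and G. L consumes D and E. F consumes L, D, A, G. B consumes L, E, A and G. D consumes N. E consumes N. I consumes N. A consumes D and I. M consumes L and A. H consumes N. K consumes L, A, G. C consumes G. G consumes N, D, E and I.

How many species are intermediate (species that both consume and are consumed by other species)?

Intermediate species (has both prey and predators): D, I, E, L, G, A.
Count: 6.

6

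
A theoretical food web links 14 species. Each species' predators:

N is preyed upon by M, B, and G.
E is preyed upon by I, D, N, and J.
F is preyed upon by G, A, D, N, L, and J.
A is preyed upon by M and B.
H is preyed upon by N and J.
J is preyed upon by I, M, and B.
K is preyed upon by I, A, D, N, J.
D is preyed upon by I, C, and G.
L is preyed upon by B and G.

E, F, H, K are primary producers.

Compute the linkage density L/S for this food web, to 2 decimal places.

There are L = 30 links among S = 14 species.
L/S = 30/14 = 2.1429 ≈ 2.14.

L/S = 2.14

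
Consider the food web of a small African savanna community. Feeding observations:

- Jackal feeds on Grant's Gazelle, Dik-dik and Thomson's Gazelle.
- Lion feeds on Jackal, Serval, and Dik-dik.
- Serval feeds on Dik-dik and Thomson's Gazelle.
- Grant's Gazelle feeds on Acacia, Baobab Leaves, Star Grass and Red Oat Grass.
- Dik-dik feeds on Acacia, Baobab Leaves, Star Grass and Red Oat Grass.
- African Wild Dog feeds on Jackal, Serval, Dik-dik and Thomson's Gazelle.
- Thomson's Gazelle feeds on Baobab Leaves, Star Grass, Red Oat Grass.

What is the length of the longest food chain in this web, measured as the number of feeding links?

3 links

One longest chain: Red Oat Grass → Thomson's Gazelle → Jackal → Lion.
It has 4 species and 3 links.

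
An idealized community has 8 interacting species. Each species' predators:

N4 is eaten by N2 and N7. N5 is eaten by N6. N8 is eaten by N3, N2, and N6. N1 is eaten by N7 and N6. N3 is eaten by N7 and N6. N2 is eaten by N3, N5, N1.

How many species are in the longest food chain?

4 species

One longest chain: N8 → N2 → N1 → N7.
It has 4 species and 3 links.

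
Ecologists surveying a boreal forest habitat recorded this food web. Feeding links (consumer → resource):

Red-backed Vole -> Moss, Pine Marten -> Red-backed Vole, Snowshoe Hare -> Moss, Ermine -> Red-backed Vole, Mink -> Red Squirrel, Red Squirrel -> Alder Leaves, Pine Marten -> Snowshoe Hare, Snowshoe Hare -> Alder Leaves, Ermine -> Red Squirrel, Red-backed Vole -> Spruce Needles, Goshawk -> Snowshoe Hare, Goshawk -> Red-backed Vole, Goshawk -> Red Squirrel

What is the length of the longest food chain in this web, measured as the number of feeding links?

One longest chain: Moss → Snowshoe Hare → Goshawk.
It has 3 species and 2 links.

2 links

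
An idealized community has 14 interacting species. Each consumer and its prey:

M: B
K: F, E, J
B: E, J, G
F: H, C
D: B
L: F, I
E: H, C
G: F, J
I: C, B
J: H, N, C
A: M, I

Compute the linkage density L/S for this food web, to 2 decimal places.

L/S = 1.64

There are L = 23 links among S = 14 species.
L/S = 23/14 = 1.6429 ≈ 1.64.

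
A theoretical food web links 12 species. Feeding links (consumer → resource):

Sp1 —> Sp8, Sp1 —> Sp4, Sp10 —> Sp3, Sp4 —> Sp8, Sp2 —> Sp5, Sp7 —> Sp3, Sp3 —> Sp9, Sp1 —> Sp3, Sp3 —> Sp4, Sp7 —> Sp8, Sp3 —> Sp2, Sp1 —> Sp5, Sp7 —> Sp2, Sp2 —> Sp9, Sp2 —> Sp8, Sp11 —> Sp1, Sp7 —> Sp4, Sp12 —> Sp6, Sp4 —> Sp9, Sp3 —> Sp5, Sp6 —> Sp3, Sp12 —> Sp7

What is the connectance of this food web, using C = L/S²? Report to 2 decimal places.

The web has S = 12 species and L = 22 feeding links.
C = L / S² = 22 / 144 = 0.1528 ≈ 0.15.

C = 0.15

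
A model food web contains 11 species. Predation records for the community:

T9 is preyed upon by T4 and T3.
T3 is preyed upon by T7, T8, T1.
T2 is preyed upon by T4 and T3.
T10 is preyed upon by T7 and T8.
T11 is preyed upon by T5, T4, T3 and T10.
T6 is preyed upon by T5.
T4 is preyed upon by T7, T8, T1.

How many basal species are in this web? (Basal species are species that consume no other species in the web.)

Basal species (no prey listed): T6, T11, T2, T9.
Count: 4.

4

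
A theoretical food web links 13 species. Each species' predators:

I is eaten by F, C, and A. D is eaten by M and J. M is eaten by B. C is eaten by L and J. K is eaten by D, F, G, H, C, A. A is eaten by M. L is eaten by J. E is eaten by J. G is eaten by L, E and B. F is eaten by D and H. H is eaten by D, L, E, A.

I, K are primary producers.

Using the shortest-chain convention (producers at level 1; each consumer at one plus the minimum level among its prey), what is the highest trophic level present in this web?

Producers (level 1): I, K.
Following each consumer down to its lowest-level prey: K → G → E (levels 1 through 3).
All prey of E (G 2, H 2) are at level 2 or above, so E is at level 1 + 2 = 3.
Every consumer has at least one prey at level 2 or below, so none exceeds level 3.

3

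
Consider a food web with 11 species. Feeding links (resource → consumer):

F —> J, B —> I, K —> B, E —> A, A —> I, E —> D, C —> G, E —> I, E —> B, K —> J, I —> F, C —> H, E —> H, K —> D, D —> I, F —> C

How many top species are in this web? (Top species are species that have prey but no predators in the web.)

3

Top species (has prey, but nothing eats it): J, H, G.
Count: 3.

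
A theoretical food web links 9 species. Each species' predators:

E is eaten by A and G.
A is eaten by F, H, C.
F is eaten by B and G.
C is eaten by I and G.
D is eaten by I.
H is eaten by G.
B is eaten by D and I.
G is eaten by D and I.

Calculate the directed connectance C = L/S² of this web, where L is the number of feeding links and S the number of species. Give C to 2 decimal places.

The web has S = 9 species and L = 15 feeding links.
C = L / S² = 15 / 81 = 0.1852 ≈ 0.19.

C = 0.19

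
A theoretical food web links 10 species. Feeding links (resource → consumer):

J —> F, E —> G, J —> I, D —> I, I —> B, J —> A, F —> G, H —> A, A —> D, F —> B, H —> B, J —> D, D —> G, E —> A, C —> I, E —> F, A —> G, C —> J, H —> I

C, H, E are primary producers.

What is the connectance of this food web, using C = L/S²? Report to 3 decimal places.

The web has S = 10 species and L = 19 feeding links.
C = L / S² = 19 / 100 = 0.1900 ≈ 0.190.

C = 0.190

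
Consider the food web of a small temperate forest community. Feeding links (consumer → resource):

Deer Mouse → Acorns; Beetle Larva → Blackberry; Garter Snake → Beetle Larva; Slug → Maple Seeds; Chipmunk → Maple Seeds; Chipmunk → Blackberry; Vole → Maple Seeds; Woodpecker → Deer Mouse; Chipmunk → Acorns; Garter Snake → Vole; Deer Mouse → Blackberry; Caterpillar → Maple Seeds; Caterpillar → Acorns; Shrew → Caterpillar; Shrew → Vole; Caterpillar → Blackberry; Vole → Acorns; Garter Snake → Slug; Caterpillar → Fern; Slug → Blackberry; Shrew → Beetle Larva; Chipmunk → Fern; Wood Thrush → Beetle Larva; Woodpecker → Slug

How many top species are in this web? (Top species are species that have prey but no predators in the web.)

Top species (has prey, but nothing eats it): Chipmunk, Woodpecker, Shrew, Garter Snake, Wood Thrush.
Count: 5.

5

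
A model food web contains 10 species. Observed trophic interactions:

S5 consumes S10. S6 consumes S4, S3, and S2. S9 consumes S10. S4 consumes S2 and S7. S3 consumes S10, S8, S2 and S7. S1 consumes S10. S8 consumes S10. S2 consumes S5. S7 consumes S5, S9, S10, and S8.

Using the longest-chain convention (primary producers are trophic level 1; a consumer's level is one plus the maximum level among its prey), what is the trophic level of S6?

S10 is a producer → level 1.
S5 eats S10 → level 2.
S7 eats S5 (level 2); other prey at levels: S10 1, S8 2, S9 2 → level 3.
S4 eats S7 (level 3); other prey at levels: S2 3 → level 4.
S6 eats S4 (level 4); other prey at levels: S2 3, S3 4 → level 5.

Trophic level 5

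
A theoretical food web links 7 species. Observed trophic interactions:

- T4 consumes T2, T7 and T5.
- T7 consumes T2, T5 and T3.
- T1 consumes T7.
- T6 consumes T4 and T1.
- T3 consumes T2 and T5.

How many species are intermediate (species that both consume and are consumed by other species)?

4

Intermediate species (has both prey and predators): T3, T7, T1, T4.
Count: 4.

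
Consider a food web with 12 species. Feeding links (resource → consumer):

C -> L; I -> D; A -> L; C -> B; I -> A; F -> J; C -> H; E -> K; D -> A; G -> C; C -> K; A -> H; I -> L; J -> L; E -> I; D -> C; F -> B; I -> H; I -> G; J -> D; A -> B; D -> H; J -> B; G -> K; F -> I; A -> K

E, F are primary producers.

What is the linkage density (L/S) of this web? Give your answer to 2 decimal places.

L/S = 2.17

There are L = 26 links among S = 12 species.
L/S = 26/12 = 2.1667 ≈ 2.17.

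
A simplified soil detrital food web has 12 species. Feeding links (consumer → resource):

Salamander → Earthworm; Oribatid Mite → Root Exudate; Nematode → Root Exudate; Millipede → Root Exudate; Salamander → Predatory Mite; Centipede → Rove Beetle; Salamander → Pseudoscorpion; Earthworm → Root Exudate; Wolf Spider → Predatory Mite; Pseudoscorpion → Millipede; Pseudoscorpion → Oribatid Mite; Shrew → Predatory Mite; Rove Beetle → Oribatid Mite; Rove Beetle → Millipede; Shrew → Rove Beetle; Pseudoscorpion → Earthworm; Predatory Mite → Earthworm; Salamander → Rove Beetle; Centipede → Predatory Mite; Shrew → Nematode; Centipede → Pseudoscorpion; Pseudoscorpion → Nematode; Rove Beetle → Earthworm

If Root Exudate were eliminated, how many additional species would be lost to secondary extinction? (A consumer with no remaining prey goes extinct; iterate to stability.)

Remove Root Exudate.
Round 1: Millipede (all prey gone), Oribatid Mite (all prey gone), Nematode (all prey gone), Earthworm (all prey gone) → extinct.
Round 2: Rove Beetle (all prey gone), Predatory Mite (all prey gone), Pseudoscorpion (all prey gone) → extinct.
Round 3: Centipede (all prey gone), Salamander (all prey gone), Shrew (all prey gone), Wolf Spider (all prey gone) → extinct.
No further losses. Total secondary extinctions: 11.

11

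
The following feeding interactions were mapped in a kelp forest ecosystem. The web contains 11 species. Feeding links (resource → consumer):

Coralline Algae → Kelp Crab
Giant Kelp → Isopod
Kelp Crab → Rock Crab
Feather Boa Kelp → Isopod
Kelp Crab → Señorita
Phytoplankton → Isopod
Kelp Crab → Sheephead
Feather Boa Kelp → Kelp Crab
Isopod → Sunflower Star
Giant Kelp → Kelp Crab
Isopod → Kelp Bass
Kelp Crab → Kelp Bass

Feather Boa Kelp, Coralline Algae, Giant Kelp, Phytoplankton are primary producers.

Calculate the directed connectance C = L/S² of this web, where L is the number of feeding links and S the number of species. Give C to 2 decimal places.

C = 0.10

The web has S = 11 species and L = 12 feeding links.
C = L / S² = 12 / 121 = 0.0992 ≈ 0.10.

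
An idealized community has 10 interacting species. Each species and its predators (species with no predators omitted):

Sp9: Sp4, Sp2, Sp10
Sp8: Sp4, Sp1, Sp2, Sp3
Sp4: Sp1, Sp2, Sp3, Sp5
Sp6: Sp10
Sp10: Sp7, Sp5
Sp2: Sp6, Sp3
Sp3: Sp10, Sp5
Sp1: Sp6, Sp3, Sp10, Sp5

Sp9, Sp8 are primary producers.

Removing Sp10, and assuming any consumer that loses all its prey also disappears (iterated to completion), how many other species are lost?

1

Remove Sp10.
Round 1: Sp7 (all prey gone) → extinct.
No further losses. Total secondary extinctions: 1.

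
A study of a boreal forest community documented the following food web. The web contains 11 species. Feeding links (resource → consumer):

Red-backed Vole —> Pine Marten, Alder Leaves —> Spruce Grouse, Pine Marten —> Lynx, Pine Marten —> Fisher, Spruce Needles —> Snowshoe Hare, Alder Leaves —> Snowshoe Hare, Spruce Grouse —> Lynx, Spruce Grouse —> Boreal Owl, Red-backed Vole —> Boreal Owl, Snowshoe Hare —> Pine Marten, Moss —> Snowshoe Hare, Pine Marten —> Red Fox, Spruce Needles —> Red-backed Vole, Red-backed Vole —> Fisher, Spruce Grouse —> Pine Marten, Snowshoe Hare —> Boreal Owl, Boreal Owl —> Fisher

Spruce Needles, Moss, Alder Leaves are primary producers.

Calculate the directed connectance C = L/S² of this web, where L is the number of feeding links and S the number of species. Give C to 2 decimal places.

The web has S = 11 species and L = 17 feeding links.
C = L / S² = 17 / 121 = 0.1405 ≈ 0.14.

C = 0.14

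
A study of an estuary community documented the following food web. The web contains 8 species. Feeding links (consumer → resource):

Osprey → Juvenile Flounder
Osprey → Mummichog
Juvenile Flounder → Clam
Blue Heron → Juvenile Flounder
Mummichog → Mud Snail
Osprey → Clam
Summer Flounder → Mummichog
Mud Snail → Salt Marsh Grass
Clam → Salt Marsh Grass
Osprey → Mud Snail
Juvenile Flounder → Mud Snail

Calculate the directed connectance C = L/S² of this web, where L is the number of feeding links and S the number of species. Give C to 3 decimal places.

The web has S = 8 species and L = 11 feeding links.
C = L / S² = 11 / 64 = 0.1719 ≈ 0.172.

C = 0.172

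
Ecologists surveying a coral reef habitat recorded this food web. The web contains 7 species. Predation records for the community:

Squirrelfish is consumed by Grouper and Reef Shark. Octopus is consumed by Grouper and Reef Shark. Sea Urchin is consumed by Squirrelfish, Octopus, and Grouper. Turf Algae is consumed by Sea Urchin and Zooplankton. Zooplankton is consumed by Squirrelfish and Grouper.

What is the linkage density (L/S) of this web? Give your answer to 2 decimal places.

L/S = 1.57

There are L = 11 links among S = 7 species.
L/S = 11/7 = 1.5714 ≈ 1.57.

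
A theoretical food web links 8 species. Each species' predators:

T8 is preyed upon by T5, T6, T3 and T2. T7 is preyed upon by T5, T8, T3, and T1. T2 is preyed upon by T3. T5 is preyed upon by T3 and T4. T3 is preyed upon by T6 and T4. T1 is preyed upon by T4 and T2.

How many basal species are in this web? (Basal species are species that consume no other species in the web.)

Basal species (no prey listed): T7.
Count: 1.

1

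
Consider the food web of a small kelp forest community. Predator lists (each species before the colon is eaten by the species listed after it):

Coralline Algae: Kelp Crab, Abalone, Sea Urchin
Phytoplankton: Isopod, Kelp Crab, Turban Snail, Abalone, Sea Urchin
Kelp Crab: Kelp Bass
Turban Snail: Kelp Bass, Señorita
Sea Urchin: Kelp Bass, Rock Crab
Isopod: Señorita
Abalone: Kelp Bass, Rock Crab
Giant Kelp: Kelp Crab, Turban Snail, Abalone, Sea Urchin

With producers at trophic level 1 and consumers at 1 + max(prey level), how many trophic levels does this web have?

Producers (level 1): Giant Kelp, Phytoplankton, Coralline Algae.
Phytoplankton → Isopod → Señorita gives Señorita level 3.
No species has a prey at level 3, so no species reaches level 4.

3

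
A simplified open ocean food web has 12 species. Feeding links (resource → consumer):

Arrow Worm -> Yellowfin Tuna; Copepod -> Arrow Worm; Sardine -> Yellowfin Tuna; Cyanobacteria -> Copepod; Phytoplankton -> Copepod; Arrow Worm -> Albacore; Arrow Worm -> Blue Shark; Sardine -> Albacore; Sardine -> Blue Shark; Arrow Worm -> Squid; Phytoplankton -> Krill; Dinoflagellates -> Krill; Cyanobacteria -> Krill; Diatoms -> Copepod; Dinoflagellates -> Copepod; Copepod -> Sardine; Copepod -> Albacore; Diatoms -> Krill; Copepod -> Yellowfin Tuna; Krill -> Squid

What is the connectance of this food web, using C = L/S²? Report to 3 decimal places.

C = 0.139

The web has S = 12 species and L = 20 feeding links.
C = L / S² = 20 / 144 = 0.1389 ≈ 0.139.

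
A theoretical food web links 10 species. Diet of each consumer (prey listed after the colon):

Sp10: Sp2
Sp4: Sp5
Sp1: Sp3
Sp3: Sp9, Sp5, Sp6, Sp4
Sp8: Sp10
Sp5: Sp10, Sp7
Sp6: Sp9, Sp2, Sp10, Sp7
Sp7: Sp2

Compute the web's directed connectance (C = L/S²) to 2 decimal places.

C = 0.15

The web has S = 10 species and L = 15 feeding links.
C = L / S² = 15 / 100 = 0.1500 ≈ 0.15.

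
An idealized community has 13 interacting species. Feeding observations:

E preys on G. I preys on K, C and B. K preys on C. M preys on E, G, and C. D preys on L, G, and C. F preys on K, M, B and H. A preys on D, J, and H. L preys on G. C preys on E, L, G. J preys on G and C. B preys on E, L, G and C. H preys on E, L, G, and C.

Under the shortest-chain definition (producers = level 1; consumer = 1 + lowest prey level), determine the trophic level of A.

G is a producer → level 1.
H eats G → level 2.
A eats H → level 3.
No prey of A is below level 2, so 3 is the minimum.

Trophic level 3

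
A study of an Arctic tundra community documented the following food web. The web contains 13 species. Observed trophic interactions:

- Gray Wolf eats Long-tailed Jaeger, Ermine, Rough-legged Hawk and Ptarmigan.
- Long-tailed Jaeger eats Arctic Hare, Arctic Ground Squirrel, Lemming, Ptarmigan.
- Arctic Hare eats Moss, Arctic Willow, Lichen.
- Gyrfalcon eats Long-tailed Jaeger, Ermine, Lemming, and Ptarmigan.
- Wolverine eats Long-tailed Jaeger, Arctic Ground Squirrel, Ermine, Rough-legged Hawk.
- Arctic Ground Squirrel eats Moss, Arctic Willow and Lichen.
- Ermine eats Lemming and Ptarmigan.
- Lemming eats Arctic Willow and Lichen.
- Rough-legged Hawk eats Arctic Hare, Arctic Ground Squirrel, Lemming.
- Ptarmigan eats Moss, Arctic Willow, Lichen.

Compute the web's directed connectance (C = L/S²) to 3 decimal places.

The web has S = 13 species and L = 32 feeding links.
C = L / S² = 32 / 169 = 0.1893 ≈ 0.189.

C = 0.189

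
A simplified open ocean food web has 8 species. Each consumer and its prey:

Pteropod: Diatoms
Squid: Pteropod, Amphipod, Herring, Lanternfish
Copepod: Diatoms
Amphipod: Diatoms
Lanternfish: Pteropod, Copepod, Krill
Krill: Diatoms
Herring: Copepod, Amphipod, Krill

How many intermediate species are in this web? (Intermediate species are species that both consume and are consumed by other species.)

Intermediate species (has both prey and predators): Pteropod, Copepod, Amphipod, Krill, Herring, Lanternfish.
Count: 6.

6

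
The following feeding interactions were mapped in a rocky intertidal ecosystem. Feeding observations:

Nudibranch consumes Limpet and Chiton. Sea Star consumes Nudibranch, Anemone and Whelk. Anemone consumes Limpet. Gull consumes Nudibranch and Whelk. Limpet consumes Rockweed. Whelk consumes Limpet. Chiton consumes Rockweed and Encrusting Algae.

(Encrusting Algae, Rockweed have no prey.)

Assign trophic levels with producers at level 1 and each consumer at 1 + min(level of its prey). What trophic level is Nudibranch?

Trophic level 3

Encrusting Algae is a producer → level 1.
Chiton eats Encrusting Algae → level 2.
Nudibranch eats Chiton → level 3.
No prey of Nudibranch is below level 2, so 3 is the minimum.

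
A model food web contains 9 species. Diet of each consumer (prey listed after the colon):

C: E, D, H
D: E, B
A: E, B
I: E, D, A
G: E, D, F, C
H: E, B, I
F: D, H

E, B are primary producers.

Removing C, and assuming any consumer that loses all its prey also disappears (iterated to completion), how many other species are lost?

Remove C.
Every predator of it retains at least one other prey: G still has E, D, F.
No consumer loses all prey, so no secondary extinctions occur.

0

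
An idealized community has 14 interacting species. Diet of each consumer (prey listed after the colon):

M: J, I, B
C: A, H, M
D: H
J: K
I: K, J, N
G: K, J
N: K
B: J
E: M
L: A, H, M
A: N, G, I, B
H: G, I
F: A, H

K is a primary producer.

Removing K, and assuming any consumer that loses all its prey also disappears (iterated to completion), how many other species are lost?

13

Remove K.
Round 1: J (all prey gone), N (all prey gone) → extinct.
Round 2: G (all prey gone), I (all prey gone), B (all prey gone) → extinct.
Round 3: A (all prey gone), H (all prey gone), M (all prey gone) → extinct.
Round 4: E (all prey gone), C (all prey gone), L (all prey gone), D (all prey gone), F (all prey gone) → extinct.
No further losses. Total secondary extinctions: 13.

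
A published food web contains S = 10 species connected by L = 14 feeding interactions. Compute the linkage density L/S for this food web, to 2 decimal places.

L/S = 1.40

There are L = 14 links among S = 10 species.
L/S = 14/10 = 1.4000 ≈ 1.40.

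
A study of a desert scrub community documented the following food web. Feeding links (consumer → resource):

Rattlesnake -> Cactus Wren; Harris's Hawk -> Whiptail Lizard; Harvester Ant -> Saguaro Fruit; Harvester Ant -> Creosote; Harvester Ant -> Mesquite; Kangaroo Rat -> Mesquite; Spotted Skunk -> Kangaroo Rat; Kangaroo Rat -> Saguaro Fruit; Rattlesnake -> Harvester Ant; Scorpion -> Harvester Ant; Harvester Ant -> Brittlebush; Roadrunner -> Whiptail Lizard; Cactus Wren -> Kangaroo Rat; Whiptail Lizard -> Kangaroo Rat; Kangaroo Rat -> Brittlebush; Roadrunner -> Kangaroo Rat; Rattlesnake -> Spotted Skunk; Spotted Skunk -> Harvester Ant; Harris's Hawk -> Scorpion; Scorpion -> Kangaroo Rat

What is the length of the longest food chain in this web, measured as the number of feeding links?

One longest chain: Saguaro Fruit → Kangaroo Rat → Whiptail Lizard → Roadrunner.
It has 4 species and 3 links.

3 links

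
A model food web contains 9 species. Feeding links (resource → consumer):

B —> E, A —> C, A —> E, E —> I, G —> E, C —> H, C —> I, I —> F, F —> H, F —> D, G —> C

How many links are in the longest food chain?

4 links

One longest chain: A → C → I → F → H.
It has 5 species and 4 links.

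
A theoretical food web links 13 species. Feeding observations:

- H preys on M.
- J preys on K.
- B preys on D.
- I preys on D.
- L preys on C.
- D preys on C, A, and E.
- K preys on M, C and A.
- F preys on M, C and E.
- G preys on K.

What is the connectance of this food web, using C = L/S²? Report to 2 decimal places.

The web has S = 13 species and L = 15 feeding links.
C = L / S² = 15 / 169 = 0.0888 ≈ 0.09.

C = 0.09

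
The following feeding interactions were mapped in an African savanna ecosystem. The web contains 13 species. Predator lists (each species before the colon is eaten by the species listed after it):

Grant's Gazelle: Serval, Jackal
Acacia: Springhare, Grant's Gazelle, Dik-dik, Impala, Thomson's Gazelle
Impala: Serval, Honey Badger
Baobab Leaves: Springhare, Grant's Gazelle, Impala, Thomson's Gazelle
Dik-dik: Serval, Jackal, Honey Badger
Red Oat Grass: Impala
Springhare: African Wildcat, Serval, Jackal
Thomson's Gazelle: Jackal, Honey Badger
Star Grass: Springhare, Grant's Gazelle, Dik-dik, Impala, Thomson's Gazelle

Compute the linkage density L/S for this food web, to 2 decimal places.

There are L = 27 links among S = 13 species.
L/S = 27/13 = 2.0769 ≈ 2.08.

L/S = 2.08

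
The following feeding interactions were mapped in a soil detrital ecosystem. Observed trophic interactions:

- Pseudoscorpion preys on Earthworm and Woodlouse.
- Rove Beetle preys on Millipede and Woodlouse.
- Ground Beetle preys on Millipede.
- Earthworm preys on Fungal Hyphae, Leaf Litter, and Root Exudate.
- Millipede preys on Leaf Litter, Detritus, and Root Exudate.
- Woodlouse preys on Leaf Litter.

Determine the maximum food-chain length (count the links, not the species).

2 links

One longest chain: Leaf Litter → Earthworm → Pseudoscorpion.
It has 3 species and 2 links.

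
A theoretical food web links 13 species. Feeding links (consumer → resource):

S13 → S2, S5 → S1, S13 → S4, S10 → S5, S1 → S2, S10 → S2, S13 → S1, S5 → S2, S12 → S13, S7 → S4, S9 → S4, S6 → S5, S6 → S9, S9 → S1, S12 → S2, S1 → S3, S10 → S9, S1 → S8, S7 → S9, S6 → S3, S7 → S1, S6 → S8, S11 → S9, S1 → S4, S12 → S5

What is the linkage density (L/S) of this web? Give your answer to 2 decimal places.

There are L = 25 links among S = 13 species.
L/S = 25/13 = 1.9231 ≈ 1.92.

L/S = 1.92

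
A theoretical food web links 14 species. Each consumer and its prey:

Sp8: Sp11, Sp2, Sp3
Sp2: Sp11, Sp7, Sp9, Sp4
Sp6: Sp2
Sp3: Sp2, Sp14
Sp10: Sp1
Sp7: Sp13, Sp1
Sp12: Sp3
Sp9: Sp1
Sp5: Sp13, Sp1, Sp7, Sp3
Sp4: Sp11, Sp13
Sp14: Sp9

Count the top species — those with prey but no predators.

5

Top species (has prey, but nothing eats it): Sp10, Sp6, Sp8, Sp5, Sp12.
Count: 5.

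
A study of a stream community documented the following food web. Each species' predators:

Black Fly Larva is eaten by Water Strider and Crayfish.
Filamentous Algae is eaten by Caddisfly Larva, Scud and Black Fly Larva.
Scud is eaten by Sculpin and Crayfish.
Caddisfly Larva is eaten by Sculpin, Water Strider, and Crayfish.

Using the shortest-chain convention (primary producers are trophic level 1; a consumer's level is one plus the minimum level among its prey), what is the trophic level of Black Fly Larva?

Filamentous Algae is a producer → level 1.
Black Fly Larva eats Filamentous Algae → level 2.

Trophic level 2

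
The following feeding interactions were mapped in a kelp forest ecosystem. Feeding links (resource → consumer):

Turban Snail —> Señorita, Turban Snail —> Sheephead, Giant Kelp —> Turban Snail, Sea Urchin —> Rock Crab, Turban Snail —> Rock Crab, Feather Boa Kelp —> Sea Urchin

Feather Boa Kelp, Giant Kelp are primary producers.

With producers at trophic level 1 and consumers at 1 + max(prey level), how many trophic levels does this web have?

3

Producers (level 1): Feather Boa Kelp, Giant Kelp.
Giant Kelp → Turban Snail → Señorita gives Señorita level 3.
No species has a prey at level 3, so no species reaches level 4.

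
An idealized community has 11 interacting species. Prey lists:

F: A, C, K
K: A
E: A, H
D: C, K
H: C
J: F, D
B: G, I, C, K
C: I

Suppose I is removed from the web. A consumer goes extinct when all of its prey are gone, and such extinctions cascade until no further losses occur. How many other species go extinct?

Remove I.
Round 1: C (all prey gone) → extinct.
Round 2: H (all prey gone) → extinct.
No further losses. Total secondary extinctions: 2.

2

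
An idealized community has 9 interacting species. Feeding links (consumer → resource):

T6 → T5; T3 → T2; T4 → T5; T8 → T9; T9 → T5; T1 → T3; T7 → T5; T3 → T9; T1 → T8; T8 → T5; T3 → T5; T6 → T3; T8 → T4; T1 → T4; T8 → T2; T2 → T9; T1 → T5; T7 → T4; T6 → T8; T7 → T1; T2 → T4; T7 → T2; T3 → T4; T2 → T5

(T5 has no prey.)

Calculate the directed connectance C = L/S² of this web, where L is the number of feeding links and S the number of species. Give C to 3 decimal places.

C = 0.296

The web has S = 9 species and L = 24 feeding links.
C = L / S² = 24 / 81 = 0.2963 ≈ 0.296.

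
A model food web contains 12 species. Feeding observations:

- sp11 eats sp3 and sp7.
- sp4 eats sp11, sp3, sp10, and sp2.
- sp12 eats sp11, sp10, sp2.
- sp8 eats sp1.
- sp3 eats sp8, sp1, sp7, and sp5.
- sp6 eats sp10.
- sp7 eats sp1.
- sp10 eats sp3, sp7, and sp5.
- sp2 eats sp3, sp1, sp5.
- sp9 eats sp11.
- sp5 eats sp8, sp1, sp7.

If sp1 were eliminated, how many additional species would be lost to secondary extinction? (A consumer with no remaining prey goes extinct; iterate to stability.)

11

Remove sp1.
Round 1: sp7 (all prey gone), sp8 (all prey gone) → extinct.
Round 2: sp5 (all prey gone) → extinct.
Round 3: sp3 (all prey gone) → extinct.
Round 4: sp2 (all prey gone), sp11 (all prey gone), sp10 (all prey gone) → extinct.
Round 5: sp9 (all prey gone), sp4 (all prey gone), sp12 (all prey gone), sp6 (all prey gone) → extinct.
No further losses. Total secondary extinctions: 11.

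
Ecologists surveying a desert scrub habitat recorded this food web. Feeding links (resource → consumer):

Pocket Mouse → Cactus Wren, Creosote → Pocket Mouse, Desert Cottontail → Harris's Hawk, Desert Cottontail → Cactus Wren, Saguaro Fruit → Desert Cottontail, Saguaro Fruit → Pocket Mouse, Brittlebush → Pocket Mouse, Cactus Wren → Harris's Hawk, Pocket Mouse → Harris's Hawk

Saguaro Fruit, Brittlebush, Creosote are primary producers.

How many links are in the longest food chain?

One longest chain: Saguaro Fruit → Desert Cottontail → Cactus Wren → Harris's Hawk.
It has 4 species and 3 links.

3 links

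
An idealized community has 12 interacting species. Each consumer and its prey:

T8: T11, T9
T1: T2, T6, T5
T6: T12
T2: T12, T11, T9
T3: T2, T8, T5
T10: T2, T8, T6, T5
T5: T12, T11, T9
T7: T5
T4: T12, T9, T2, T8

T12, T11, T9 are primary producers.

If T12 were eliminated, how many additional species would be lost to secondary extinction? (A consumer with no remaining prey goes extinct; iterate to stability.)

1

Remove T12.
Round 1: T6 (all prey gone) → extinct.
No further losses. Total secondary extinctions: 1.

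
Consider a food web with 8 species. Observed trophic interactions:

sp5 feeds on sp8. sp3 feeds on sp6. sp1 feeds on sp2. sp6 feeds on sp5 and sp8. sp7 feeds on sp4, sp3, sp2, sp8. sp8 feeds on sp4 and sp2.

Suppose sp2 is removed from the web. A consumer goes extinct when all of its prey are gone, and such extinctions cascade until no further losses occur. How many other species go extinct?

1

Remove sp2.
Round 1: sp1 (all prey gone) → extinct.
No further losses. Total secondary extinctions: 1.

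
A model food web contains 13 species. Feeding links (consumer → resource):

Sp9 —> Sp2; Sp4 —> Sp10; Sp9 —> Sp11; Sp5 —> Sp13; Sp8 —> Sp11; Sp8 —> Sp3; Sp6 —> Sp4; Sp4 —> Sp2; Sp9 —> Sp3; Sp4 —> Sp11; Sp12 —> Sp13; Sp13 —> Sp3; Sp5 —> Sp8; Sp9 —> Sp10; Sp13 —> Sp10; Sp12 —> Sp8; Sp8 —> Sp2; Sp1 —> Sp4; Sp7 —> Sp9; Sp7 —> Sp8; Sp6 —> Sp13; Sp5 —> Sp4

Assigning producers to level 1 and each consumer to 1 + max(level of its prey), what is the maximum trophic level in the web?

3

Producers (level 1): Sp3, Sp11, Sp10, Sp2.
Sp3 → Sp8 → Sp12 gives Sp12 level 3.
No species has a prey at level 3, so no species reaches level 4.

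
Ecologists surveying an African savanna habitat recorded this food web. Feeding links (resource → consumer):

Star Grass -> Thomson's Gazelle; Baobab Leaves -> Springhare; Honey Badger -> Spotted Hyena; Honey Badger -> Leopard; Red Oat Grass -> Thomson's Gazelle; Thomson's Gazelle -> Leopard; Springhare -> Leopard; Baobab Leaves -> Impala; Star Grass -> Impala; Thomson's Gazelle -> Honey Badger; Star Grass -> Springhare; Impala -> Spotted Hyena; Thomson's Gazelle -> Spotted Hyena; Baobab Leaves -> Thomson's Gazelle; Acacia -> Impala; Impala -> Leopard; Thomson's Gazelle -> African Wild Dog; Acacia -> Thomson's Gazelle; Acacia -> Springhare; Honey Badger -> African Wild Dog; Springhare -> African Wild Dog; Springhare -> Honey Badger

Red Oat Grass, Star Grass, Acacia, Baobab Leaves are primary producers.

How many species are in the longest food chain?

One longest chain: Red Oat Grass → Thomson's Gazelle → Honey Badger → African Wild Dog.
It has 4 species and 3 links.

4 species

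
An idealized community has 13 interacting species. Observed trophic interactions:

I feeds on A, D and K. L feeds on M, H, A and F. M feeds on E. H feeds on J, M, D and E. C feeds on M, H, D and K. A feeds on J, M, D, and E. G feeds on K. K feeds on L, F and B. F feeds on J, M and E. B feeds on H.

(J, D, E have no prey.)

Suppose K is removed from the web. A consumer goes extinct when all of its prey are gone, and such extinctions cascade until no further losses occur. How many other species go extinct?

1

Remove K.
Round 1: G (all prey gone) → extinct.
No further losses. Total secondary extinctions: 1.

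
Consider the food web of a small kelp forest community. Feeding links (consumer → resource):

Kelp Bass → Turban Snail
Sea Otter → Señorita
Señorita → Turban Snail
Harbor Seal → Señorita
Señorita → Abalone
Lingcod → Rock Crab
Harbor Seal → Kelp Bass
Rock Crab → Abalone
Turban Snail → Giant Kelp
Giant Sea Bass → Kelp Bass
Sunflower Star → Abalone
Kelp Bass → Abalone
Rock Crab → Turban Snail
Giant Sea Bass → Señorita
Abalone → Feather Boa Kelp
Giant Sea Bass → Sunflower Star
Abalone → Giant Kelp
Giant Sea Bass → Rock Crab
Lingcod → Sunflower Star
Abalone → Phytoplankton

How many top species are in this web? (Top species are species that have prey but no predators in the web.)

Top species (has prey, but nothing eats it): Sea Otter, Harbor Seal, Lingcod, Giant Sea Bass.
Count: 4.

4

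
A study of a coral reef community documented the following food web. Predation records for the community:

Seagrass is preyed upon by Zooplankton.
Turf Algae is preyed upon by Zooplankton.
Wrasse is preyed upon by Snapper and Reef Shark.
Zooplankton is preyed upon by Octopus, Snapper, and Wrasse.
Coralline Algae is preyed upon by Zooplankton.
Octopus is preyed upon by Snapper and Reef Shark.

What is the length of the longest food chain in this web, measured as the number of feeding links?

3 links

One longest chain: Coralline Algae → Zooplankton → Octopus → Snapper.
It has 4 species and 3 links.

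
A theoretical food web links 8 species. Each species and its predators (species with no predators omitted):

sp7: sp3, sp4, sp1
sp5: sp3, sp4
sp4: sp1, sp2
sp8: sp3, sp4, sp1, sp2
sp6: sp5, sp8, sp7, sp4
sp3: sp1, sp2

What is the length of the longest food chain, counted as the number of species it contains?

One longest chain: sp6 → sp5 → sp3 → sp1.
It has 4 species and 3 links.

4 species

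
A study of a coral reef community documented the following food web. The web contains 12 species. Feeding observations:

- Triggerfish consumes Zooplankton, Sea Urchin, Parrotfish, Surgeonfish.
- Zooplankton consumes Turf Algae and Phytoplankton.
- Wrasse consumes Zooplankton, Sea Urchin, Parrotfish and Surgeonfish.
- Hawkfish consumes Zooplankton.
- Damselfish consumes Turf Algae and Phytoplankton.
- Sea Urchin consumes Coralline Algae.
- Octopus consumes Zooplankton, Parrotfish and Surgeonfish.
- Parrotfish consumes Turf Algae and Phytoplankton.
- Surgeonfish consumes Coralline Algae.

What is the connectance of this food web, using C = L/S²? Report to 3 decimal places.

C = 0.139

The web has S = 12 species and L = 20 feeding links.
C = L / S² = 20 / 144 = 0.1389 ≈ 0.139.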